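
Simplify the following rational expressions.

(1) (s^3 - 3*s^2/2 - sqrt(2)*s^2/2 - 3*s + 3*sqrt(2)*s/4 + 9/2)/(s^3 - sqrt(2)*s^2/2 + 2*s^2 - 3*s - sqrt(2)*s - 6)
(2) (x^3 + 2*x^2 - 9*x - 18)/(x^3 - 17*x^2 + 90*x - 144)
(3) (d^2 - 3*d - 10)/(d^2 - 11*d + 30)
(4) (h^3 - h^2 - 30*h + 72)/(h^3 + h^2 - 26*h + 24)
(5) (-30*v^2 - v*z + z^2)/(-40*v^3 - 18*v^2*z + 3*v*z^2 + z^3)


(1) = (8*s - 12)/(8*s + 16)
(2) = (x^2 + 5*x + 6)/(x^2 - 14*x + 48)
(3) = (d + 2)/(d - 6)
(4) = (h - 3)/(h - 1)
(5) = (-6*v + z)/(-8*v^2 - 2*v*z + z^2)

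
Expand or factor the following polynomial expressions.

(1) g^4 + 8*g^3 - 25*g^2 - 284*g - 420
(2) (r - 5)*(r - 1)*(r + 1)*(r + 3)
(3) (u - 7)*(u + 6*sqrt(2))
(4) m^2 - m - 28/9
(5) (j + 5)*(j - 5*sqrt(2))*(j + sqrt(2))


(1) = (g - 6)*(g + 2)*(g + 5)*(g + 7)
(2) = r^4 - 2*r^3 - 16*r^2 + 2*r + 15
(3) = u^2 - 7*u + 6*sqrt(2)*u - 42*sqrt(2)
(4) = (m - 7/3)*(m + 4/3)
(5) = j^3 - 4*sqrt(2)*j^2 + 5*j^2 - 20*sqrt(2)*j - 10*j - 50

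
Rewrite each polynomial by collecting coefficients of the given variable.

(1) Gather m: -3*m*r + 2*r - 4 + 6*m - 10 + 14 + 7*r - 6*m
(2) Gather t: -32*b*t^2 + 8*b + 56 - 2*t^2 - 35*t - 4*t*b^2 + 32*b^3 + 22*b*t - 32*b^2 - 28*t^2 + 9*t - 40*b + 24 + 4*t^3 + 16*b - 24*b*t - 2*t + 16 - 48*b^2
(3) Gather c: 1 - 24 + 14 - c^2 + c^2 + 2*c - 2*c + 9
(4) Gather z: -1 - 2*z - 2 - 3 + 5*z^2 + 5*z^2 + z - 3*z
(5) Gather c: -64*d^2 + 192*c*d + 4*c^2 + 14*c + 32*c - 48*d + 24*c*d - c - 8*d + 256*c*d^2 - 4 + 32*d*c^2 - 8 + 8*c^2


(1) = -3*m*r + 9*r
(2) = 32*b^3 - 80*b^2 - 16*b + 4*t^3 + t^2*(-32*b - 30) + t*(-4*b^2 - 2*b - 28) + 96
(3) = 0
(4) = 10*z^2 - 4*z - 6
(5) = c^2*(32*d + 12) + c*(256*d^2 + 216*d + 45) - 64*d^2 - 56*d - 12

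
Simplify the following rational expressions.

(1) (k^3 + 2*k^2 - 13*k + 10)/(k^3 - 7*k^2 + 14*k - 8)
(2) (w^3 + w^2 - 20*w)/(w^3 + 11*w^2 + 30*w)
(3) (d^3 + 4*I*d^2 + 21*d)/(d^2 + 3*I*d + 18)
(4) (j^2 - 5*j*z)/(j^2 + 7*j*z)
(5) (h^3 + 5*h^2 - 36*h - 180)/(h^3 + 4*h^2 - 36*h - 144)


(1) = (k + 5)/(k - 4)
(2) = (w - 4)/(w + 6)
(3) = (d^2 + 7*I*d)/(d + 6*I)
(4) = (j - 5*z)/(j + 7*z)
(5) = (h + 5)/(h + 4)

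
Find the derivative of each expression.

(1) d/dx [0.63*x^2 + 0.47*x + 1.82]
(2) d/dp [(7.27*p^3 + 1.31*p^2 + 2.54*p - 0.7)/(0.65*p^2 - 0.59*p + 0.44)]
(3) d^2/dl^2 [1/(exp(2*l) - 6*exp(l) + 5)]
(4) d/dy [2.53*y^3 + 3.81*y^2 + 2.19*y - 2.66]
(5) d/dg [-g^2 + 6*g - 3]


(1) = 1.26*x + 0.47
(2) = (4.7255*p^4 - 8.5786*p^3 + 7.1725*p^2 + 2.0628*p + 0.7046)/(0.4225*p^4 - 0.767*p^3 + 0.9201*p^2 - 0.5192*p + 0.1936)
(3) = 2*((3 - 2*exp(l))*(exp(2*l) - 6*exp(l) + 5) + 4*(exp(l) - 3)^2*exp(l))*exp(l)/(exp(2*l) - 6*exp(l) + 5)^3
(4) = 7.59*y^2 + 7.62*y + 2.19
(5) = 6 - 2*g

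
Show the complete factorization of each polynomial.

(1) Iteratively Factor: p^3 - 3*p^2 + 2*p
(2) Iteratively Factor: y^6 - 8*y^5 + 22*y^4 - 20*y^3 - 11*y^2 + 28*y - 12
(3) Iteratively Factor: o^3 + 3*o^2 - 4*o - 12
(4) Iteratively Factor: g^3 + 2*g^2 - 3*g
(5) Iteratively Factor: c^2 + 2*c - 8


(1) = (p)*(p^2 - 3*p + 2) = p*(p - 1)*(p - 2)
(2) = (y + 1)*(y^5 - 9*y^4 + 31*y^3 - 51*y^2 + 40*y - 12) = (y - 1)*(y + 1)*(y^4 - 8*y^3 + 23*y^2 - 28*y + 12) = (y - 3)*(y - 1)*(y + 1)*(y^3 - 5*y^2 + 8*y - 4) = (y - 3)*(y - 1)^2*(y + 1)*(y^2 - 4*y + 4) = (y - 3)*(y - 2)*(y - 1)^2*(y + 1)*(y - 2)
(3) = (o + 2)*(o^2 + o - 6) = (o - 2)*(o + 2)*(o + 3)
(4) = (g)*(g^2 + 2*g - 3) = g*(g + 3)*(g - 1)
(5) = (c + 4)*(c - 2)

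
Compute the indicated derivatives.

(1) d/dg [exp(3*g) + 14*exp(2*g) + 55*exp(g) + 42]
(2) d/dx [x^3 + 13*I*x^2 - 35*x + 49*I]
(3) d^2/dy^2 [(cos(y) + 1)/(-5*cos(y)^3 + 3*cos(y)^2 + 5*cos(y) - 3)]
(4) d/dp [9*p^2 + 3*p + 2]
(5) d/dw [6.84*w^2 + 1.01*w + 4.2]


(1) = (3*exp(2*g) + 28*exp(g) + 55)*exp(g)
(2) = 3*x^2 + 26*I*x - 35
(3) = 2*(50*sin(y)^4 - 27*sin(y)^2 + 87*cos(y) - 15*cos(3*y) - 72)/((cos(y) - 1)^3*(5*cos(y) - 3)^3)
(4) = 18*p + 3
(5) = 13.68*w + 1.01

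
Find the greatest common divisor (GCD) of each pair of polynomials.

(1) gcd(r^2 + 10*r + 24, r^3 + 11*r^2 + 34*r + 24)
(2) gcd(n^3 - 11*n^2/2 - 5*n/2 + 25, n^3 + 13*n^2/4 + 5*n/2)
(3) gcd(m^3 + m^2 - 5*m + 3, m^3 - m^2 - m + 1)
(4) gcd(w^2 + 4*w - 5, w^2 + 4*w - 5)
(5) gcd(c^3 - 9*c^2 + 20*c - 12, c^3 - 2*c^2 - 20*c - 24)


(1) = r^2 + 10*r + 24
(2) = n + 2
(3) = m^2 - 2*m + 1
(4) = w^2 + 4*w - 5
(5) = c - 6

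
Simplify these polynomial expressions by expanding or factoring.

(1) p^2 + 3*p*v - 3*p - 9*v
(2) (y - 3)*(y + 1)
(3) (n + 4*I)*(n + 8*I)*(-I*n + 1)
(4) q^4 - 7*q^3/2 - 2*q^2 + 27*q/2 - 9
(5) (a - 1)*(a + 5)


(1) = (p - 3)*(p + 3*v)
(2) = y^2 - 2*y - 3
(3) = -I*n^3 + 13*n^2 + 44*I*n - 32
(4) = (q - 3)*(q - 3/2)*(q - 1)*(q + 2)
(5) = a^2 + 4*a - 5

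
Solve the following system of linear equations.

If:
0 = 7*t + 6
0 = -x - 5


Then:
t = -6/7
x = -5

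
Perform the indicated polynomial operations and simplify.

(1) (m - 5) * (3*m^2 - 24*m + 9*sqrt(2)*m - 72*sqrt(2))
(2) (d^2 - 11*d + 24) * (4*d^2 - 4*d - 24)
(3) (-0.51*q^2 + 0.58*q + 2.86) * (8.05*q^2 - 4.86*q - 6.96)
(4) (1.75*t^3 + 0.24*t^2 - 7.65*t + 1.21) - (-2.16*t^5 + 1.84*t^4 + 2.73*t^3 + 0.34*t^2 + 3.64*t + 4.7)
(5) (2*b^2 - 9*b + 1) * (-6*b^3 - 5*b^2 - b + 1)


(1) = 3*m^3 - 39*m^2 + 9*sqrt(2)*m^2 - 117*sqrt(2)*m + 120*m + 360*sqrt(2)
(2) = 4*d^4 - 48*d^3 + 116*d^2 + 168*d - 576
(3) = -4.1055*q^4 + 7.1476*q^3 + 23.7538*q^2 - 17.9364*q - 19.9056
(4) = 2.16*t^5 - 1.84*t^4 - 0.98*t^3 - 0.1*t^2 - 11.29*t - 3.49
(5) = -12*b^5 + 44*b^4 + 37*b^3 + 6*b^2 - 10*b + 1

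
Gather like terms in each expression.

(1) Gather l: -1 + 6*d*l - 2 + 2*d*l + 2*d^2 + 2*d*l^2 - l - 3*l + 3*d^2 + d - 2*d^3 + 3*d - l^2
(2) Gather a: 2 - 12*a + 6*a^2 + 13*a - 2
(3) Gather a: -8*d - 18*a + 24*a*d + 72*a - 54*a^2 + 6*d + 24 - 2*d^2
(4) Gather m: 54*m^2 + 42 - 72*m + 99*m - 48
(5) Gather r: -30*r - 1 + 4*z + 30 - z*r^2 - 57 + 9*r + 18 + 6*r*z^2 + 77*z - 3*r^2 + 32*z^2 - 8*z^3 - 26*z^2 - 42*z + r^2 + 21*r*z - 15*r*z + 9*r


(1) = -2*d^3 + 5*d^2 + 4*d + l^2*(2*d - 1) + l*(8*d - 4) - 3
(2) = 6*a^2 + a
(3) = -54*a^2 + a*(24*d + 54) - 2*d^2 - 2*d + 24
(4) = 54*m^2 + 27*m - 6
(5) = r^2*(-z - 2) + r*(6*z^2 + 6*z - 12) - 8*z^3 + 6*z^2 + 39*z - 10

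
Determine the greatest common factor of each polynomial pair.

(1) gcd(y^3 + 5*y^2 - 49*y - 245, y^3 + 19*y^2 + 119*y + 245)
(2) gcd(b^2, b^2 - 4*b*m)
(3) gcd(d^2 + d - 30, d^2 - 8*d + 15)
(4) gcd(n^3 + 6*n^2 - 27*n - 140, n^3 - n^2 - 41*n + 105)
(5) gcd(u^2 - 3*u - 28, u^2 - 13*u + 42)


(1) = y^2 + 12*y + 35
(2) = gcd(b^2, b*(b - 4*m)) = b
(3) = d - 5
(4) = gcd((n - 5)*(n + 4)*(n + 7), (n - 5)*(n - 3)*(n + 7)) = n^2 + 2*n - 35
(5) = u - 7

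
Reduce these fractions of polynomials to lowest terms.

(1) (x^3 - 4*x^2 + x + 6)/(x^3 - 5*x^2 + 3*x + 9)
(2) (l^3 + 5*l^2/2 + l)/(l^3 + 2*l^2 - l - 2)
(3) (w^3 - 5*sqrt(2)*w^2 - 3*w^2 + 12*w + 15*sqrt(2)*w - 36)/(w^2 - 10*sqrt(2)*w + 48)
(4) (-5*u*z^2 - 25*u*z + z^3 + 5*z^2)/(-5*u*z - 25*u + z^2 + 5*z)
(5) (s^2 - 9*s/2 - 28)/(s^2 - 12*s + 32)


(1) = (x - 2)/(x - 3)
(2) = (2*l^2 + l)/(2*l^2 - 2)
(3) = (w^3 + w^2*(-5*sqrt(2) - 3) + w*(12 + 15*sqrt(2)) - 36)/(w^2 - 10*sqrt(2)*w + 48)
(4) = z
(5) = (2*s + 7)/(2*s - 8)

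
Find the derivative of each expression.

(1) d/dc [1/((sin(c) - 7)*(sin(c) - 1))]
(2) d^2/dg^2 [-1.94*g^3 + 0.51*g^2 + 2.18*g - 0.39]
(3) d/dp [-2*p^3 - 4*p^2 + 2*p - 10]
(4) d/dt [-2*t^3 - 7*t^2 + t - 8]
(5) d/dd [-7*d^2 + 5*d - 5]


(1) = 2*(4 - sin(c))*cos(c)/((sin(c) - 7)^2*(sin(c) - 1)^2)
(2) = 1.02 - 11.64*g
(3) = -6*p^2 - 8*p + 2
(4) = -6*t^2 - 14*t + 1
(5) = 5 - 14*d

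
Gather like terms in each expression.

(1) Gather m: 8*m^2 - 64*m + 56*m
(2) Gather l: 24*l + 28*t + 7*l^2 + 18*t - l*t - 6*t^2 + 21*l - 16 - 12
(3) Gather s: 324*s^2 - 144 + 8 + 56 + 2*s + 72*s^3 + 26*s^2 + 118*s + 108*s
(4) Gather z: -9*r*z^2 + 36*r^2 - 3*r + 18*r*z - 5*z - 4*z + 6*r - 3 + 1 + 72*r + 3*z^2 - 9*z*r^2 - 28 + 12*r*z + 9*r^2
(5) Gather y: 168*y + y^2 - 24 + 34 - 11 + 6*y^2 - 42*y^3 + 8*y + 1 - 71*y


(1) = 8*m^2 - 8*m
(2) = 7*l^2 + l*(45 - t) - 6*t^2 + 46*t - 28
(3) = 72*s^3 + 350*s^2 + 228*s - 80
(4) = 45*r^2 + 75*r + z^2*(3 - 9*r) + z*(-9*r^2 + 30*r - 9) - 30
(5) = -42*y^3 + 7*y^2 + 105*y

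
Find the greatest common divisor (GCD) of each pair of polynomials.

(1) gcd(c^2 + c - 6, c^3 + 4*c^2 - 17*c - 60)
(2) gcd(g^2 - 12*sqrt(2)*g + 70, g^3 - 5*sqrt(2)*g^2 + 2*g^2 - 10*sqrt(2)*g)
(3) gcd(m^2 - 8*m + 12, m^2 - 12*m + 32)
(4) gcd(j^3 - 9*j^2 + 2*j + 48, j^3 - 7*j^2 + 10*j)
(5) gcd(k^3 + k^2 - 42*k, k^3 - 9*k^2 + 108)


(1) = gcd((c - 2)*(c + 3), (c - 4)*(c + 3)*(c + 5)) = c + 3
(2) = gcd((g - 7*sqrt(2))*(g - 5*sqrt(2)), g*(g + 2)*(g - 5*sqrt(2))) = g - 5*sqrt(2)
(3) = gcd((m - 6)*(m - 2), (m - 8)*(m - 4)) = 1
(4) = gcd((j - 8)*(j - 3)*(j + 2), j*(j - 5)*(j - 2)) = 1
(5) = gcd(k*(k - 6)*(k + 7), (k - 6)^2*(k + 3)) = k - 6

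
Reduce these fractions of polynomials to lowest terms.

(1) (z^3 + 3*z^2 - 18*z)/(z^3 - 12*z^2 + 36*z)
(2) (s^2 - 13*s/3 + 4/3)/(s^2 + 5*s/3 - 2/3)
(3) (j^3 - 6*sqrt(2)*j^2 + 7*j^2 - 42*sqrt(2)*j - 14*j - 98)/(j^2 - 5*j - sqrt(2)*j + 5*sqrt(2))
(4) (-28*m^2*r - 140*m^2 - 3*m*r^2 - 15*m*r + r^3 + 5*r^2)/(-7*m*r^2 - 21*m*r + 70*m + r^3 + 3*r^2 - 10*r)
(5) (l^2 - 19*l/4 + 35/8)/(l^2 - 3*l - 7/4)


(1) = (z^2 + 3*z - 18)/(z^2 - 12*z + 36)
(2) = (s - 4)/(s + 2)
(3) = (j^3 + j^2*(7 - 6*sqrt(2)) + j*(-42*sqrt(2) - 14) - 98)/(j^2 + j*(-5 - sqrt(2)) + 5*sqrt(2))
(4) = (4*m + r)/(r - 2)
(5) = (4*l - 5)/(4*l + 2)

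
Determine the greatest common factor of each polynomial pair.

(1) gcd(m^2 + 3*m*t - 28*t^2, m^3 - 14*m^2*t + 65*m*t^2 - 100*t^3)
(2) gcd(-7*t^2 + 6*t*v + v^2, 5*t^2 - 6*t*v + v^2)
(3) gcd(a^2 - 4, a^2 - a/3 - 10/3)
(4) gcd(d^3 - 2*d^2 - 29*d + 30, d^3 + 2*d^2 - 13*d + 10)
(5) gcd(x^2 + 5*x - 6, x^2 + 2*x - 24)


(1) = gcd((m - 4*t)*(m + 7*t), (m - 5*t)^2*(m - 4*t)) = -m + 4*t
(2) = t - v
(3) = gcd((a - 2)*(a + 2), (a - 2)*(a + 5/3)) = a - 2
(4) = d^2 + 4*d - 5
(5) = x + 6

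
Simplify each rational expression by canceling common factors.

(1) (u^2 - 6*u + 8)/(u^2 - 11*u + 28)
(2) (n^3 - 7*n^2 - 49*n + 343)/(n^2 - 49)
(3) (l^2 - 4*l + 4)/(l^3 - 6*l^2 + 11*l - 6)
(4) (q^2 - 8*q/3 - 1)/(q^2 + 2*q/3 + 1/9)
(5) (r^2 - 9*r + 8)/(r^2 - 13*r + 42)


(1) = (u - 2)/(u - 7)
(2) = n - 7
(3) = (l - 2)/(l^2 - 4*l + 3)
(4) = (3*q - 9)/(3*q + 1)
(5) = (r^2 - 9*r + 8)/(r^2 - 13*r + 42)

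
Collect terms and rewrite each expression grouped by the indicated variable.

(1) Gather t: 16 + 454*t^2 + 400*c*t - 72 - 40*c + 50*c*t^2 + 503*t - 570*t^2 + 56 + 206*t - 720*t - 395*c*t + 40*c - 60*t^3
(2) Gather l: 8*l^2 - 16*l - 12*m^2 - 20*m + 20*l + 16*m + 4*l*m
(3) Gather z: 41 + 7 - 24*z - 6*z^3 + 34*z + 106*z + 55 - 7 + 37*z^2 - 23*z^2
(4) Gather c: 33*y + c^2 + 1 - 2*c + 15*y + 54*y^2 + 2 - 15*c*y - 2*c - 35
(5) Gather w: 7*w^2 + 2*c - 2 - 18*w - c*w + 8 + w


(1) = -60*t^3 + t^2*(50*c - 116) + t*(5*c - 11)
(2) = 8*l^2 + l*(4*m + 4) - 12*m^2 - 4*m
(3) = -6*z^3 + 14*z^2 + 116*z + 96
(4) = c^2 + c*(-15*y - 4) + 54*y^2 + 48*y - 32
(5) = 2*c + 7*w^2 + w*(-c - 17) + 6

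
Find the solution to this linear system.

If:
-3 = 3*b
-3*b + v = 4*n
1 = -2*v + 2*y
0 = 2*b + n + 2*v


Then:
b = -1
n = 8/9
v = 5/9
y = 19/18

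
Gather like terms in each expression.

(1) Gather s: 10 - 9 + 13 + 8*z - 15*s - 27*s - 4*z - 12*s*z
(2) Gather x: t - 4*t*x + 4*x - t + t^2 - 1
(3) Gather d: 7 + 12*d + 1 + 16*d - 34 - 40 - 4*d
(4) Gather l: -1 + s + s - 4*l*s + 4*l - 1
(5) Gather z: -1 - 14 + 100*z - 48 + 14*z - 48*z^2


(1) = s*(-12*z - 42) + 4*z + 14
(2) = t^2 + x*(4 - 4*t) - 1
(3) = 24*d - 66
(4) = l*(4 - 4*s) + 2*s - 2
(5) = -48*z^2 + 114*z - 63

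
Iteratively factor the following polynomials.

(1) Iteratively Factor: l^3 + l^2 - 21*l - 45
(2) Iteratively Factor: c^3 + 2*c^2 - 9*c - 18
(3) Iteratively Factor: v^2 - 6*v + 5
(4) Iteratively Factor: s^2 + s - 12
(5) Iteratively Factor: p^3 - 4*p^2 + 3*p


(1) = (l - 5)*(l^2 + 6*l + 9) = (l - 5)*(l + 3)*(l + 3)
(2) = (c - 3)*(c^2 + 5*c + 6) = (c - 3)*(c + 2)*(c + 3)
(3) = (v - 5)*(v - 1)
(4) = (s + 4)*(s - 3)
(5) = (p - 1)*(p^2 - 3*p) = p*(p - 1)*(p - 3)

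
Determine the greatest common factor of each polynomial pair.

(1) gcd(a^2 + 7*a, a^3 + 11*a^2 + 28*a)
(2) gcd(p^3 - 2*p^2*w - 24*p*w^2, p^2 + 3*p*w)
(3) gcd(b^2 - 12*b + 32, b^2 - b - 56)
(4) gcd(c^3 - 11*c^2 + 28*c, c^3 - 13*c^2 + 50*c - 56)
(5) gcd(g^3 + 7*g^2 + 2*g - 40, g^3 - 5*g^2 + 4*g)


(1) = gcd(a*(a + 7), a*(a + 4)*(a + 7)) = a^2 + 7*a
(2) = p
(3) = gcd((b - 8)*(b - 4), (b - 8)*(b + 7)) = b - 8
(4) = c^2 - 11*c + 28
(5) = 1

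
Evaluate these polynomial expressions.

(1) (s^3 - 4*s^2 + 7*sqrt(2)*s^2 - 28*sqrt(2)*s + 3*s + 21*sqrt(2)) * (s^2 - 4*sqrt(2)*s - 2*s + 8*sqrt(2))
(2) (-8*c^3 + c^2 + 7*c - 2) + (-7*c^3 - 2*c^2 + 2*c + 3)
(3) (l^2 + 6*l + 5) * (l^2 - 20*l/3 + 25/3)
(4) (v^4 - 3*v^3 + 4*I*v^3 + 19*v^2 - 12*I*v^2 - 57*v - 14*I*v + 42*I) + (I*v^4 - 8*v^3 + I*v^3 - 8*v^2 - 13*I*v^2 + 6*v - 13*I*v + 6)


(1) = s^5 - 6*s^4 + 3*sqrt(2)*s^4 - 45*s^3 - 18*sqrt(2)*s^3 + 33*sqrt(2)*s^2 + 330*s^2 - 616*s - 18*sqrt(2)*s + 336
(2) = -15*c^3 - c^2 + 9*c + 1
(3) = l^4 - 2*l^3/3 - 80*l^2/3 + 50*l/3 + 125/3
(4) = v^4 + I*v^4 - 11*v^3 + 5*I*v^3 + 11*v^2 - 25*I*v^2 - 51*v - 27*I*v + 6 + 42*I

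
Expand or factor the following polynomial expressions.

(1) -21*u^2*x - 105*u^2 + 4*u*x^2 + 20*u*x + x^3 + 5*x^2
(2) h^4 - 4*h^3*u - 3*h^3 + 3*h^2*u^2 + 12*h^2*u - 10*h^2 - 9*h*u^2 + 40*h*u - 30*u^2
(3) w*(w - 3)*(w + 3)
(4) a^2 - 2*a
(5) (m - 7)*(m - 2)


(1) = (-3*u + x)*(7*u + x)*(x + 5)
(2) = (h - 5)*(h + 2)*(h - 3*u)*(h - u)
(3) = w^3 - 9*w
(4) = a*(a - 2)
(5) = m^2 - 9*m + 14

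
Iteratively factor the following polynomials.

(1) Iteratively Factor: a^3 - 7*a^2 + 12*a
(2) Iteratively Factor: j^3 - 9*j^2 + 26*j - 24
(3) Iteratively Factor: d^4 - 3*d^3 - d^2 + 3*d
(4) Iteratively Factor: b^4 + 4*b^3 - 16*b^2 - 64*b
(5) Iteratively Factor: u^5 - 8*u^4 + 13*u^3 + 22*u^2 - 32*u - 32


(1) = (a - 3)*(a^2 - 4*a) = (a - 4)*(a - 3)*(a)
(2) = (j - 4)*(j^2 - 5*j + 6) = (j - 4)*(j - 2)*(j - 3)
(3) = (d + 1)*(d^3 - 4*d^2 + 3*d) = d*(d + 1)*(d^2 - 4*d + 3) = d*(d - 3)*(d + 1)*(d - 1)
(4) = (b + 4)*(b^3 - 16*b) = b*(b + 4)*(b^2 - 16) = b*(b + 4)^2*(b - 4)
(5) = (u - 4)*(u^4 - 4*u^3 - 3*u^2 + 10*u + 8) = (u - 4)^2*(u^3 - 3*u - 2) = (u - 4)^2*(u - 2)*(u^2 + 2*u + 1) = (u - 4)^2*(u - 2)*(u + 1)*(u + 1)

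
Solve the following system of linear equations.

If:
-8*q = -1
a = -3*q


Then:
a = -3/8
q = 1/8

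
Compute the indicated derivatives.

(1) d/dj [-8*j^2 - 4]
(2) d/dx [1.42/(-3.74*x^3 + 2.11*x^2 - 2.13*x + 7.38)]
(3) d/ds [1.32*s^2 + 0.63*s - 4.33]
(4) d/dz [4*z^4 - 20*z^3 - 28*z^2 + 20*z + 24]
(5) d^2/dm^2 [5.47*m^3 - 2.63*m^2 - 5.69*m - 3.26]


(1) = -16*j
(2) = (15.9324*x^2 - 5.9924*x + 3.0246)/(3.74*x^3 - 2.11*x^2 + 2.13*x - 7.38)^2
(3) = 2.64*s + 0.63
(4) = 16*z^3 - 60*z^2 - 56*z + 20
(5) = 32.82*m - 5.26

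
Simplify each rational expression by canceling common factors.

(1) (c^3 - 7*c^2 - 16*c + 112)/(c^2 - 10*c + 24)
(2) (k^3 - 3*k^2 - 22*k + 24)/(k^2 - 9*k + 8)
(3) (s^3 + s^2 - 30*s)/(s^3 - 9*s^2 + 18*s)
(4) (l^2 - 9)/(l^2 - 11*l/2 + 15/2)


(1) = (c^2 - 3*c - 28)/(c - 6)
(2) = (k^2 - 2*k - 24)/(k - 8)
(3) = (s^2 + s - 30)/(s^2 - 9*s + 18)
(4) = (2*l + 6)/(2*l - 5)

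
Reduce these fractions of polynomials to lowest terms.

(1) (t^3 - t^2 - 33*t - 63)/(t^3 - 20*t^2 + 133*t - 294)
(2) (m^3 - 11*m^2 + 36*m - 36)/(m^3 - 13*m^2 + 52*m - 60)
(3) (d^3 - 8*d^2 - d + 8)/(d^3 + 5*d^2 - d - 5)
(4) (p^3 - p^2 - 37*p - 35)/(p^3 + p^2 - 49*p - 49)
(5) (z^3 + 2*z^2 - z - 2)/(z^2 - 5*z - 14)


(1) = (t^2 + 6*t + 9)/(t^2 - 13*t + 42)
(2) = (m - 3)/(m - 5)
(3) = (d - 8)/(d + 5)
(4) = (p + 5)/(p + 7)
(5) = (z^2 - 1)/(z - 7)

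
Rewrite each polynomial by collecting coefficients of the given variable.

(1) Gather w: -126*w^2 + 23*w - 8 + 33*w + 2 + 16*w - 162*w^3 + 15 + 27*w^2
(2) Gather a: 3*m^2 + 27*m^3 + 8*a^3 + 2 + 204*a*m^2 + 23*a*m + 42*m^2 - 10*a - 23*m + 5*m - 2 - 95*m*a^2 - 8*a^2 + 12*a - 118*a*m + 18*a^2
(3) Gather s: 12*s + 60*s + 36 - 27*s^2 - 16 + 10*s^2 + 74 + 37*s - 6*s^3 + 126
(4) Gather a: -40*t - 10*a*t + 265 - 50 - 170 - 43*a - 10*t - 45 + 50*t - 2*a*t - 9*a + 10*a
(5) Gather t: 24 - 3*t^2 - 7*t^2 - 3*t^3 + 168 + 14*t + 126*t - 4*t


(1) = -162*w^3 - 99*w^2 + 72*w + 9
(2) = 8*a^3 + a^2*(10 - 95*m) + a*(204*m^2 - 95*m + 2) + 27*m^3 + 45*m^2 - 18*m
(3) = -6*s^3 - 17*s^2 + 109*s + 220
(4) = a*(-12*t - 42)
(5) = -3*t^3 - 10*t^2 + 136*t + 192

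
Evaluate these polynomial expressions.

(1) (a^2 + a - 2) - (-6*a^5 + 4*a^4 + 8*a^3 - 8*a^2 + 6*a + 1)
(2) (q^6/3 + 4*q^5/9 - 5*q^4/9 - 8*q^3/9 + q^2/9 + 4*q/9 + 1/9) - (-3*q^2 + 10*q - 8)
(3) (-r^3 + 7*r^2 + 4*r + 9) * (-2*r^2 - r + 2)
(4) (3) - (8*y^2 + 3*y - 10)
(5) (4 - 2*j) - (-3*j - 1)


(1) = 6*a^5 - 4*a^4 - 8*a^3 + 9*a^2 - 5*a - 3
(2) = q^6/3 + 4*q^5/9 - 5*q^4/9 - 8*q^3/9 + 28*q^2/9 - 86*q/9 + 73/9
(3) = 2*r^5 - 13*r^4 - 17*r^3 - 8*r^2 - r + 18
(4) = -8*y^2 - 3*y + 13
(5) = j + 5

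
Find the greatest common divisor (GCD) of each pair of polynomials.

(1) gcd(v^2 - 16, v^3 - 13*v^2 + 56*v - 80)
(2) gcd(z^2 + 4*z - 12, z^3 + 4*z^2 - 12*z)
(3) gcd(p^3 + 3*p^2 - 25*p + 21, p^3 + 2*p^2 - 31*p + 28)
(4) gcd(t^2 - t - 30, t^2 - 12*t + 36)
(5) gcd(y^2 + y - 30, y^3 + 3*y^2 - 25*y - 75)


(1) = v - 4
(2) = gcd((z - 2)*(z + 6), z*(z - 2)*(z + 6)) = z^2 + 4*z - 12
(3) = gcd((p - 3)*(p - 1)*(p + 7), (p - 4)*(p - 1)*(p + 7)) = p^2 + 6*p - 7
(4) = t - 6
(5) = y - 5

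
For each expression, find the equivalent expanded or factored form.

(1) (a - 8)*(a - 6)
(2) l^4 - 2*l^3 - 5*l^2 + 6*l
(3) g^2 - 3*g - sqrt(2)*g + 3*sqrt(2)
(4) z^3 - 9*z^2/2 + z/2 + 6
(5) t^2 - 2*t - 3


(1) = a^2 - 14*a + 48
(2) = l*(l - 3)*(l - 1)*(l + 2)
(3) = (g - 3)*(g - sqrt(2))
(4) = (z - 4)*(z - 3/2)*(z + 1)
(5) = (t - 3)*(t + 1)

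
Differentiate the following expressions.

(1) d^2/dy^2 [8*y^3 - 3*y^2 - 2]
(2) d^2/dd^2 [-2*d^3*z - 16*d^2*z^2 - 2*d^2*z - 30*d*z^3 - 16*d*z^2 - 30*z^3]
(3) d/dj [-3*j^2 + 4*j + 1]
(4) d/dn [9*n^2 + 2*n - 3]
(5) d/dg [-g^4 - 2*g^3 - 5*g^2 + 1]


(1) = 48*y - 6
(2) = 4*z*(-3*d - 8*z - 1)
(3) = 4 - 6*j
(4) = 18*n + 2
(5) = 2*g*(-2*g^2 - 3*g - 5)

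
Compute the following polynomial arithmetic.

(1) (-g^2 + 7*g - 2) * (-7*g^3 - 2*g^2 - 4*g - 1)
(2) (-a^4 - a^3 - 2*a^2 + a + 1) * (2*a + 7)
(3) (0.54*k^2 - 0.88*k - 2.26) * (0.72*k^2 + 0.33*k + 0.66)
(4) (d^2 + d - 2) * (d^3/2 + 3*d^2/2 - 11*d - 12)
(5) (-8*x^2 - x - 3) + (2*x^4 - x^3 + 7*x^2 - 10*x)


(1) = 7*g^5 - 47*g^4 + 4*g^3 - 23*g^2 + g + 2
(2) = -2*a^5 - 9*a^4 - 11*a^3 - 12*a^2 + 9*a + 7
(3) = 0.3888*k^4 - 0.4554*k^3 - 1.5612*k^2 - 1.3266*k - 1.4916
(4) = d^5/2 + 2*d^4 - 21*d^3/2 - 26*d^2 + 10*d + 24
(5) = 2*x^4 - x^3 - x^2 - 11*x - 3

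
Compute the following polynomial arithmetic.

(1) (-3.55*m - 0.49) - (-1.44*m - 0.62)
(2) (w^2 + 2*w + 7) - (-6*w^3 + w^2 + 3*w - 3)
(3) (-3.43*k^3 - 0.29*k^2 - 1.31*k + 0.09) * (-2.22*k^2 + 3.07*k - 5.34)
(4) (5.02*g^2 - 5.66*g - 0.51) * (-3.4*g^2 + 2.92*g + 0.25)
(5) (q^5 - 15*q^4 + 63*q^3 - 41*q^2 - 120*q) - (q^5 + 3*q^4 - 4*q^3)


(1) = 0.13 - 2.11*m
(2) = 6*w^3 - w + 10
(3) = 7.6146*k^5 - 9.8863*k^4 + 20.3341*k^3 - 2.6729*k^2 + 7.2717*k - 0.4806
(4) = -17.068*g^4 + 33.9024*g^3 - 13.5382*g^2 - 2.9042*g - 0.1275
(5) = -18*q^4 + 67*q^3 - 41*q^2 - 120*q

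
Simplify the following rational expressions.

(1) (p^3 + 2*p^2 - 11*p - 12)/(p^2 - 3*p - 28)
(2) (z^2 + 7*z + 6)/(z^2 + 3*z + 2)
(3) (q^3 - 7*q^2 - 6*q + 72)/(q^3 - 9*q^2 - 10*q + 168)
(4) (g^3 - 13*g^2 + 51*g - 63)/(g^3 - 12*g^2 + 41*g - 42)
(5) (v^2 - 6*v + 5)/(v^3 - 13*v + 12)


(1) = (p^2 - 2*p - 3)/(p - 7)
(2) = (z + 6)/(z + 2)
(3) = (q^2 - q - 12)/(q^2 - 3*q - 28)
(4) = (g - 3)/(g - 2)
(5) = (v - 5)/(v^2 + v - 12)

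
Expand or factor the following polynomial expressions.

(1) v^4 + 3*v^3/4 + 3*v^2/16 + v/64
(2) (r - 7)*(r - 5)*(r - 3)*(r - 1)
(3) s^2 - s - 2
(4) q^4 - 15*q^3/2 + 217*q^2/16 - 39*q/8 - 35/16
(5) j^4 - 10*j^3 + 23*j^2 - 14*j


(1) = v*(v + 1/4)^3
(2) = r^4 - 16*r^3 + 86*r^2 - 176*r + 105
(3) = (s - 2)*(s + 1)
(4) = (q - 5)*(q - 7/4)*(q - 1)*(q + 1/4)
(5) = j*(j - 7)*(j - 2)*(j - 1)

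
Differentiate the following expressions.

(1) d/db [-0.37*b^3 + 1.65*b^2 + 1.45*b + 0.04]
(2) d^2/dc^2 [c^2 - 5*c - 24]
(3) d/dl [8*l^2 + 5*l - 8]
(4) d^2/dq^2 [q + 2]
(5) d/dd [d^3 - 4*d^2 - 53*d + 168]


(1) = -1.11*b^2 + 3.3*b + 1.45
(2) = 2
(3) = 16*l + 5
(4) = 0
(5) = 3*d^2 - 8*d - 53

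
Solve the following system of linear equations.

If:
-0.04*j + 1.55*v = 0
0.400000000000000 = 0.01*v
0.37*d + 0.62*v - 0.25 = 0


Then:
d = -66.35
j = 1550.00
v = 40.00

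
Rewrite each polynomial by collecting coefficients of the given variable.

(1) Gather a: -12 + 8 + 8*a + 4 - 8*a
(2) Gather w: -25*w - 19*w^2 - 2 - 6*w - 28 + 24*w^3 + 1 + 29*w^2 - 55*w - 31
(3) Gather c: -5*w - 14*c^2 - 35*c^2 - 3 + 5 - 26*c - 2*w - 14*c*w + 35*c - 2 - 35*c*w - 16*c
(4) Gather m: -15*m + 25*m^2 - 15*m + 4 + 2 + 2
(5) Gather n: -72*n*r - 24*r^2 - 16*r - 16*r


(1) = 0
(2) = 24*w^3 + 10*w^2 - 86*w - 60
(3) = -49*c^2 + c*(-49*w - 7) - 7*w
(4) = 25*m^2 - 30*m + 8
(5) = -72*n*r - 24*r^2 - 32*r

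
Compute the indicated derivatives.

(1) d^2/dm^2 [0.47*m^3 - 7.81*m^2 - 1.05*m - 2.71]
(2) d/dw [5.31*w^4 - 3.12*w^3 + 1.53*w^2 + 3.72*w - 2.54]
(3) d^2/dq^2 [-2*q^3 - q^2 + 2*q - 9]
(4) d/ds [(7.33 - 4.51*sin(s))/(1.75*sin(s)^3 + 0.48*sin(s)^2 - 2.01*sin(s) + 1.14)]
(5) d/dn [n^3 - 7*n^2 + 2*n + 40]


(1) = 2.82*m - 15.62
(2) = 21.24*w^3 - 9.36*w^2 + 3.06*w + 3.72
(3) = -12*q - 2
(4) = (15.785*sin(s)^3 - 36.3177*sin(s)^2 - 7.0368*sin(s) + 9.5919)*cos(s)/(3.0625*sin(s)^6 + 1.68*sin(s)^5 - 6.8046*sin(s)^4 + 2.0604*sin(s)^3 + 5.1345*sin(s)^2 - 4.5828*sin(s) + 1.2996)
(5) = 3*n^2 - 14*n + 2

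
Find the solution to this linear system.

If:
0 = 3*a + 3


Then:
a = -1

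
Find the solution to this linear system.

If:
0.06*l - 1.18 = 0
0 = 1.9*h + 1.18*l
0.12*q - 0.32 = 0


Then:
h = -12.21
l = 19.67
q = 2.67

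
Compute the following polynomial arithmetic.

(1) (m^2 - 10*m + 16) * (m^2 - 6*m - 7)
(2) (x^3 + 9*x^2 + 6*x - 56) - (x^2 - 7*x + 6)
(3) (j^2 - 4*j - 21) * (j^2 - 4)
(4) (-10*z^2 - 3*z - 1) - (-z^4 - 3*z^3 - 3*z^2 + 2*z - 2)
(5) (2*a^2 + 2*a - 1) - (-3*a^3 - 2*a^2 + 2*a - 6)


(1) = m^4 - 16*m^3 + 69*m^2 - 26*m - 112
(2) = x^3 + 8*x^2 + 13*x - 62
(3) = j^4 - 4*j^3 - 25*j^2 + 16*j + 84
(4) = z^4 + 3*z^3 - 7*z^2 - 5*z + 1
(5) = 3*a^3 + 4*a^2 + 5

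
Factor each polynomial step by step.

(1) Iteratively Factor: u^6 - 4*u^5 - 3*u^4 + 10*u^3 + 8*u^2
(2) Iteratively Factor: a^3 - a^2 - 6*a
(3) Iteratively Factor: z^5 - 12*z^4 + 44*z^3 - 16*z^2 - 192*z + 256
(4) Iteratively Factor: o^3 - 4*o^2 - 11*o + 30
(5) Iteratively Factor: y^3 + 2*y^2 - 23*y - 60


(1) = (u)*(u^5 - 4*u^4 - 3*u^3 + 10*u^2 + 8*u) = u*(u - 2)*(u^4 - 2*u^3 - 7*u^2 - 4*u) = u*(u - 2)*(u + 1)*(u^3 - 3*u^2 - 4*u) = u*(u - 2)*(u + 1)^2*(u^2 - 4*u) = u*(u - 4)*(u - 2)*(u + 1)^2*(u)
(2) = (a + 2)*(a^2 - 3*a) = a*(a + 2)*(a - 3)
(3) = (z - 4)*(z^4 - 8*z^3 + 12*z^2 + 32*z - 64) = (z - 4)*(z + 2)*(z^3 - 10*z^2 + 32*z - 32) = (z - 4)*(z - 2)*(z + 2)*(z^2 - 8*z + 16) = (z - 4)^2*(z - 2)*(z + 2)*(z - 4)
(4) = (o - 5)*(o^2 + o - 6) = (o - 5)*(o - 2)*(o + 3)
(5) = (y + 3)*(y^2 - y - 20) = (y - 5)*(y + 3)*(y + 4)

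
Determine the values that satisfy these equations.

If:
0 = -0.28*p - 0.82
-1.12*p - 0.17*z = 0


Then:
p = -2.93
z = 19.29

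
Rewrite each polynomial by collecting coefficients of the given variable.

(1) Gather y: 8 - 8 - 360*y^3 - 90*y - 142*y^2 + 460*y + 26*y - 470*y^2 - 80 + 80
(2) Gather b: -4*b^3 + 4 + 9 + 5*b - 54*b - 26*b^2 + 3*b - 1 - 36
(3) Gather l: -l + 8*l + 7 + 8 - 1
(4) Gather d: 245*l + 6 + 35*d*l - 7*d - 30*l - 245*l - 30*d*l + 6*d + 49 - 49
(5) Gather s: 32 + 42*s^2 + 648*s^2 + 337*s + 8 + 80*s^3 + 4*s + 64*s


(1) = -360*y^3 - 612*y^2 + 396*y
(2) = -4*b^3 - 26*b^2 - 46*b - 24
(3) = 7*l + 14
(4) = d*(5*l - 1) - 30*l + 6
(5) = 80*s^3 + 690*s^2 + 405*s + 40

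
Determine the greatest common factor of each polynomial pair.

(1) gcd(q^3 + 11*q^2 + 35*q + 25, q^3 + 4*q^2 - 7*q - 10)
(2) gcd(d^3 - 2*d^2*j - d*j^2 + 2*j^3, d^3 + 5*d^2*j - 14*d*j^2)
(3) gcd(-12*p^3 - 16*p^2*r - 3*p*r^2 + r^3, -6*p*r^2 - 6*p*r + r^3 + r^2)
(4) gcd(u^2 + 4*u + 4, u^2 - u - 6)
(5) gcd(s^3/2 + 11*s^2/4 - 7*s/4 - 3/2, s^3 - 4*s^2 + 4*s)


(1) = q^2 + 6*q + 5
(2) = gcd((d - 2*j)*(d - j)*(d + j), d*(d - 2*j)*(d + 7*j)) = d - 2*j
(3) = 6*p - r
(4) = gcd((u + 2)^2, (u - 3)*(u + 2)) = u + 2
(5) = 1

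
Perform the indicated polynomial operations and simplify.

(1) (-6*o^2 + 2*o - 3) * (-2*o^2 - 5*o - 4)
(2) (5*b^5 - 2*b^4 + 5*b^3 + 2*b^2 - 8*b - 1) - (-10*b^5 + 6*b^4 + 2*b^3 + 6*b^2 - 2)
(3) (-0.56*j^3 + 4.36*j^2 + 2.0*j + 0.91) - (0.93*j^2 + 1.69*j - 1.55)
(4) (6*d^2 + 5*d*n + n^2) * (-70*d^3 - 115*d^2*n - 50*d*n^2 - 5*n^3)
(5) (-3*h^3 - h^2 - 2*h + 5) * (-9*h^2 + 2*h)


(1) = 12*o^4 + 26*o^3 + 20*o^2 + 7*o + 12
(2) = 15*b^5 - 8*b^4 + 3*b^3 - 4*b^2 - 8*b + 1
(3) = -0.56*j^3 + 3.43*j^2 + 0.31*j + 2.46
(4) = -420*d^5 - 1040*d^4*n - 945*d^3*n^2 - 395*d^2*n^3 - 75*d*n^4 - 5*n^5
(5) = 27*h^5 + 3*h^4 + 16*h^3 - 49*h^2 + 10*h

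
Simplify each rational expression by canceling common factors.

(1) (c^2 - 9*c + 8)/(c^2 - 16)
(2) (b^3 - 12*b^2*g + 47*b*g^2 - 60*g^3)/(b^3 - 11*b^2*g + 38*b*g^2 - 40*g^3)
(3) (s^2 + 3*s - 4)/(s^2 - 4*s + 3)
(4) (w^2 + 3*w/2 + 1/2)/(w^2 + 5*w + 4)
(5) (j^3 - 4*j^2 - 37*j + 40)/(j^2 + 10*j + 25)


(1) = (c^2 - 9*c + 8)/(c^2 - 16)
(2) = (b - 3*g)/(b - 2*g)
(3) = (s + 4)/(s - 3)
(4) = (2*w + 1)/(2*w + 8)
(5) = (j^2 - 9*j + 8)/(j + 5)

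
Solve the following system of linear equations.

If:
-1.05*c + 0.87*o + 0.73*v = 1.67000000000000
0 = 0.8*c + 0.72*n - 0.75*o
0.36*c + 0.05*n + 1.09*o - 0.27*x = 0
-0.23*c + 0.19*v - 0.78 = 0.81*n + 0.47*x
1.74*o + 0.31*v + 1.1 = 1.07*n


Then:
c = -1.07
n = 0.92
o = -0.26
v = 1.06
x = -2.29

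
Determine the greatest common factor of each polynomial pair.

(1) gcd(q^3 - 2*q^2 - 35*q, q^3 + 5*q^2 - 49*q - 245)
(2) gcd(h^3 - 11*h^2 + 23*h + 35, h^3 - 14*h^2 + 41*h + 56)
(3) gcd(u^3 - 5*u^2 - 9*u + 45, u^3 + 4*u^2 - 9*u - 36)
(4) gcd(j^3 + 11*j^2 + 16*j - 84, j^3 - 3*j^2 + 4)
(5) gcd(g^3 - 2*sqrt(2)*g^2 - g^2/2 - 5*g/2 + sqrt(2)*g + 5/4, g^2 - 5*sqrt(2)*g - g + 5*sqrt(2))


(1) = gcd(q*(q - 7)*(q + 5), (q - 7)*(q + 5)*(q + 7)) = q^2 - 2*q - 35
(2) = gcd((h - 7)*(h - 5)*(h + 1), (h - 8)*(h - 7)*(h + 1)) = h^2 - 6*h - 7
(3) = gcd((u - 5)*(u - 3)*(u + 3), (u - 3)*(u + 3)*(u + 4)) = u^2 - 9
(4) = j - 2
(5) = 1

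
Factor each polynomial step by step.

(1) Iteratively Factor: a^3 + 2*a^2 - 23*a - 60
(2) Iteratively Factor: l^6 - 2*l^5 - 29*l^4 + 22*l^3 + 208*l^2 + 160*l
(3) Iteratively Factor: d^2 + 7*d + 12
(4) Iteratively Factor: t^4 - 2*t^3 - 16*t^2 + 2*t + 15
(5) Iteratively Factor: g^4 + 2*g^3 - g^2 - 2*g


(1) = (a + 3)*(a^2 - a - 20) = (a + 3)*(a + 4)*(a - 5)
(2) = (l + 1)*(l^5 - 3*l^4 - 26*l^3 + 48*l^2 + 160*l) = (l + 1)*(l + 4)*(l^4 - 7*l^3 + 2*l^2 + 40*l) = (l + 1)*(l + 2)*(l + 4)*(l^3 - 9*l^2 + 20*l) = (l - 5)*(l + 1)*(l + 2)*(l + 4)*(l^2 - 4*l) = l*(l - 5)*(l + 1)*(l + 2)*(l + 4)*(l - 4)
(3) = (d + 3)*(d + 4)
(4) = (t + 1)*(t^3 - 3*t^2 - 13*t + 15) = (t + 1)*(t + 3)*(t^2 - 6*t + 5) = (t - 5)*(t + 1)*(t + 3)*(t - 1)
(5) = (g - 1)*(g^3 + 3*g^2 + 2*g) = (g - 1)*(g + 2)*(g^2 + g) = (g - 1)*(g + 1)*(g + 2)*(g)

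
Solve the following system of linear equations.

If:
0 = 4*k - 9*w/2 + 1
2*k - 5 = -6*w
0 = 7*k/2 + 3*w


Then:
No Solution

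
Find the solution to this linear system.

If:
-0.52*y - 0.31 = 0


Then:
y = -0.60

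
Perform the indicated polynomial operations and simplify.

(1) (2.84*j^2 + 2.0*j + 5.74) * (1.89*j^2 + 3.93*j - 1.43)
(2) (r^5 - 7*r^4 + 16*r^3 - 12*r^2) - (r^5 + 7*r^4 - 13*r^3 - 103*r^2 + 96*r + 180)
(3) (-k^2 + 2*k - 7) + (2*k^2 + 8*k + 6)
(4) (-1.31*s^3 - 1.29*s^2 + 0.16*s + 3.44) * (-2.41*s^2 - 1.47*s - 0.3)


(1) = 5.3676*j^4 + 14.9412*j^3 + 14.6474*j^2 + 19.6982*j - 8.2082
(2) = -14*r^4 + 29*r^3 + 91*r^2 - 96*r - 180
(3) = k^2 + 10*k - 1
(4) = 3.1571*s^5 + 5.0346*s^4 + 1.9037*s^3 - 8.1386*s^2 - 5.1048*s - 1.032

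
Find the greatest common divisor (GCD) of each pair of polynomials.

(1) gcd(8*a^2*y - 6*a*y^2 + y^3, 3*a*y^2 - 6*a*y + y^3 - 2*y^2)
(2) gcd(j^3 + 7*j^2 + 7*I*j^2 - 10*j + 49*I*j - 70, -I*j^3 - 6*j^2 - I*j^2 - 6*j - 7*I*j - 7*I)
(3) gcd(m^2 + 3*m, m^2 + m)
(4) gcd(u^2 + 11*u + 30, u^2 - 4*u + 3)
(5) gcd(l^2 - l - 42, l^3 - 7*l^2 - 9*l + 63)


(1) = gcd(y*(-4*a + y)*(-2*a + y), y*(3*a + y)*(y - 2)) = y
(2) = 1
(3) = m
(4) = 1
(5) = gcd((l - 7)*(l + 6), (l - 7)*(l - 3)*(l + 3)) = l - 7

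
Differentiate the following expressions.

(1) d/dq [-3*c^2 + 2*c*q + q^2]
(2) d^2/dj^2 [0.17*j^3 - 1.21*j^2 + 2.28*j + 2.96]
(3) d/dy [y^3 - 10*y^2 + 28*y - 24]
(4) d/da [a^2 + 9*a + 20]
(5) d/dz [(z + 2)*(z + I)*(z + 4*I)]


(1) = 2*c + 2*q
(2) = 1.02*j - 2.42
(3) = 3*y^2 - 20*y + 28
(4) = 2*a + 9
(5) = 3*z^2 + z*(4 + 10*I) - 4 + 10*I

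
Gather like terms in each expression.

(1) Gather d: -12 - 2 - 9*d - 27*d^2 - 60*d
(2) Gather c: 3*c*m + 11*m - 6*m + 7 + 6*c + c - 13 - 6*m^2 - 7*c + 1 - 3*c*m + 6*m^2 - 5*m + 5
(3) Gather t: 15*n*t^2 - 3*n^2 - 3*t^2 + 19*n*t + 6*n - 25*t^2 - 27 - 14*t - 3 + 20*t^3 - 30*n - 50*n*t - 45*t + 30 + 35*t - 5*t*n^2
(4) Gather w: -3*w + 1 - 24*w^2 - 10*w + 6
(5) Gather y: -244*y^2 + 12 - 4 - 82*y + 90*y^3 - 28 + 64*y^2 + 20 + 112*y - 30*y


(1) = -27*d^2 - 69*d - 14
(2) = 0
(3) = -3*n^2 - 24*n + 20*t^3 + t^2*(15*n - 28) + t*(-5*n^2 - 31*n - 24)
(4) = -24*w^2 - 13*w + 7
(5) = 90*y^3 - 180*y^2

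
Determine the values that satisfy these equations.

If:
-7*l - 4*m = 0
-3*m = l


Then:
l = 0
m = 0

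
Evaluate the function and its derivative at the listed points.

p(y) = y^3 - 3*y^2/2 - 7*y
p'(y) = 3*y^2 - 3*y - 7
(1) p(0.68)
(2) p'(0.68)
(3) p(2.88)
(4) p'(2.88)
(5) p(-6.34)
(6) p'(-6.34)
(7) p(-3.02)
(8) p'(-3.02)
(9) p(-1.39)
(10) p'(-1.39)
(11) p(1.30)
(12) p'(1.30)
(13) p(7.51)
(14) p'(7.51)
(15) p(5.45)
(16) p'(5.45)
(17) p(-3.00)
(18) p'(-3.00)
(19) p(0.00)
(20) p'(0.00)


(1) = -5.14
(2) = -7.65
(3) = -8.71
(4) = 9.24
(5) = -270.75
(6) = 132.61
(7) = -20.08
(8) = 29.42
(9) = 4.15
(10) = 2.97
(11) = -9.44
(12) = -5.83
(13) = 286.39
(14) = 139.67
(15) = 79.17
(16) = 65.76
(17) = -19.50
(18) = 29.00
(19) = 0.00
(20) = -7.00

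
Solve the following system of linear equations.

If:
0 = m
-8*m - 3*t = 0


Then:
m = 0
t = 0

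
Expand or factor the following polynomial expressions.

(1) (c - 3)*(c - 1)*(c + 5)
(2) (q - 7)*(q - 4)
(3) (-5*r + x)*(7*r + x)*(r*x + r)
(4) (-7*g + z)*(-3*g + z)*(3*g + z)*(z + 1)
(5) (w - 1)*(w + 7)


(1) = c^3 + c^2 - 17*c + 15
(2) = q^2 - 11*q + 28
(3) = -35*r^3*x - 35*r^3 + 2*r^2*x^2 + 2*r^2*x + r*x^3 + r*x^2
(4) = 63*g^3*z + 63*g^3 - 9*g^2*z^2 - 9*g^2*z - 7*g*z^3 - 7*g*z^2 + z^4 + z^3
(5) = w^2 + 6*w - 7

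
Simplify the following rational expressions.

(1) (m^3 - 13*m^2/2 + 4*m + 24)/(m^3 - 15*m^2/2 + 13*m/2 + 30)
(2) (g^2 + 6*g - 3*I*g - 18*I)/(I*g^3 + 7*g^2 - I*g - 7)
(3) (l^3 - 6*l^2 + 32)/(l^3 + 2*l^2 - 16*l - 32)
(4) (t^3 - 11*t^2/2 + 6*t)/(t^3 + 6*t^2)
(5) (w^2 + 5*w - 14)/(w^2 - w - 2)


(1) = (m - 4)/(m - 5)
(2) = (-I*g^2 + g*(-3 - 6*I) - 18)/(g^3 - 7*I*g^2 - g + 7*I)
(3) = (l - 4)/(l + 4)
(4) = (2*t^2 - 11*t + 12)/(2*t^2 + 12*t)
(5) = (w + 7)/(w + 1)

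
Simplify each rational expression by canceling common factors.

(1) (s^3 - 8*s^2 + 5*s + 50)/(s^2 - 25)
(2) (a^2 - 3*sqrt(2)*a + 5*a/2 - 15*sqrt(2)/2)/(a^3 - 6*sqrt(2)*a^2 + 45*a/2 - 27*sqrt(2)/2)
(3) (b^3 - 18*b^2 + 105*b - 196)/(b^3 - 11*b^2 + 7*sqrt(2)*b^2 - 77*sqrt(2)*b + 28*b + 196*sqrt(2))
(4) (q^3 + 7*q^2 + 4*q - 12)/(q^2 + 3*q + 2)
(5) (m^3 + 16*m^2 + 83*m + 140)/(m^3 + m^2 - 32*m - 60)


(1) = (s^2 - 3*s - 10)/(s + 5)
(2) = (4*a + 10)/(4*a^2 - 12*sqrt(2)*a + 18)
(3) = (b - 7)/(b + 7*sqrt(2))
(4) = (q^2 + 5*q - 6)/(q + 1)
(5) = (m^2 + 11*m + 28)/(m^2 - 4*m - 12)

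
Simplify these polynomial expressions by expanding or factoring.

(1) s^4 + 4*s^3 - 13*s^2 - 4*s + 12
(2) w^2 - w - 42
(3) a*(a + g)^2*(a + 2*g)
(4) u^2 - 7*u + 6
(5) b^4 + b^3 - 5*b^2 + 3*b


(1) = (s - 2)*(s - 1)*(s + 1)*(s + 6)
(2) = (w - 7)*(w + 6)
(3) = a^4 + 4*a^3*g + 5*a^2*g^2 + 2*a*g^3
(4) = (u - 6)*(u - 1)
(5) = b*(b - 1)^2*(b + 3)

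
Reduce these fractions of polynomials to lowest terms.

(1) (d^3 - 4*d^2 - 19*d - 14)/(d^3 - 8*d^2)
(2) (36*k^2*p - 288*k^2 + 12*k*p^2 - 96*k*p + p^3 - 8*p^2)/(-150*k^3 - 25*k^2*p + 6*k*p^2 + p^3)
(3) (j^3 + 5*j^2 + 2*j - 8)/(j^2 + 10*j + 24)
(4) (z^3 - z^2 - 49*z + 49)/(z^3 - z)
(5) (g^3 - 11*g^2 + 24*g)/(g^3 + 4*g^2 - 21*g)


(1) = (d^3 - 4*d^2 - 19*d - 14)/(d^3 - 8*d^2)
(2) = (6*k*p - 48*k + p^2 - 8*p)/(-25*k^2 + p^2)
(3) = (j^2 + j - 2)/(j + 6)
(4) = (z^2 - 49)/(z^2 + z)
(5) = (g - 8)/(g + 7)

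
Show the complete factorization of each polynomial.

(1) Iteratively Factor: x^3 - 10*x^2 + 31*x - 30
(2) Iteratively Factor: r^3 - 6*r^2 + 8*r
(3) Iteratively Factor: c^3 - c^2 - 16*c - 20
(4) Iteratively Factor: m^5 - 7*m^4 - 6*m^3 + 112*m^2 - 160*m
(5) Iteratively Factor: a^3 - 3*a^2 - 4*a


(1) = (x - 2)*(x^2 - 8*x + 15) = (x - 3)*(x - 2)*(x - 5)
(2) = (r - 4)*(r^2 - 2*r) = r*(r - 4)*(r - 2)
(3) = (c + 2)*(c^2 - 3*c - 10) = (c + 2)^2*(c - 5)
(4) = (m - 5)*(m^4 - 2*m^3 - 16*m^2 + 32*m) = (m - 5)*(m - 4)*(m^3 + 2*m^2 - 8*m) = (m - 5)*(m - 4)*(m + 4)*(m^2 - 2*m) = (m - 5)*(m - 4)*(m - 2)*(m + 4)*(m)
(5) = (a - 4)*(a^2 + a) = (a - 4)*(a + 1)*(a)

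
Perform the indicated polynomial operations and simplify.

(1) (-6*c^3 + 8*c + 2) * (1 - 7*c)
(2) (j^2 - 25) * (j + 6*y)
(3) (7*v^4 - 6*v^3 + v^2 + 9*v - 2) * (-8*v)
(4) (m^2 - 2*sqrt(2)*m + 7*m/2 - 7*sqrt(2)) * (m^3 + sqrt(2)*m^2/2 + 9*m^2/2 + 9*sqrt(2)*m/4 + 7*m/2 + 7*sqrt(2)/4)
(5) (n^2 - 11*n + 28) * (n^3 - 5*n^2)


(1) = 42*c^4 - 6*c^3 - 56*c^2 - 6*c + 2
(2) = j^3 + 6*j^2*y - 25*j - 150*y
(3) = -56*v^5 + 48*v^4 - 8*v^3 - 72*v^2 + 16*v
(4) = m^5 - 3*sqrt(2)*m^4/2 + 8*m^4 - 12*sqrt(2)*m^3 + 69*m^3/4 - 231*sqrt(2)*m^2/8 - 15*m^2/4 - 77*m/2 - 147*sqrt(2)*m/8 - 49/2
(5) = n^5 - 16*n^4 + 83*n^3 - 140*n^2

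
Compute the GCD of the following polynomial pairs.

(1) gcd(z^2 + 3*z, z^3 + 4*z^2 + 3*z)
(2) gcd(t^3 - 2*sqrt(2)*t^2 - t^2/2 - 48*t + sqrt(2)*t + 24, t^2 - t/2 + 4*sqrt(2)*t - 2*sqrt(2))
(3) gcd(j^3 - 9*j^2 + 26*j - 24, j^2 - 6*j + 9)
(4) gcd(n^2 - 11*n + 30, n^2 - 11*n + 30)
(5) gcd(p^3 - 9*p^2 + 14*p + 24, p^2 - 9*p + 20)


(1) = z^2 + 3*z
(2) = gcd((t - 1/2)*(t - 6*sqrt(2))*(t + 4*sqrt(2)), (t - 1/2)*(t + 4*sqrt(2))) = t^2 + t*(-1/2 + 4*sqrt(2)) - 2*sqrt(2)
(3) = gcd((j - 4)*(j - 3)*(j - 2), (j - 3)^2) = j - 3
(4) = gcd((n - 6)*(n - 5), (n - 6)*(n - 5)) = n^2 - 11*n + 30
(5) = p - 4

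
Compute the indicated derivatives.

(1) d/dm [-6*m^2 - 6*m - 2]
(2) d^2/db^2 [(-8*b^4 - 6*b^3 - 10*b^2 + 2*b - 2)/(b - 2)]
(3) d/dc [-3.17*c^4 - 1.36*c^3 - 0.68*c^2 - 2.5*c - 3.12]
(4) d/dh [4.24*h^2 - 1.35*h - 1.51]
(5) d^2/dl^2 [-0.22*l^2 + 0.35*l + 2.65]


(1) = -12*m - 6
(2) = 4*(-12*b^4 + 61*b^3 - 78*b^2 - 36*b - 19)/(b^3 - 6*b^2 + 12*b - 8)
(3) = -12.68*c^3 - 4.08*c^2 - 1.36*c - 2.5
(4) = 8.48*h - 1.35
(5) = -0.440000000000000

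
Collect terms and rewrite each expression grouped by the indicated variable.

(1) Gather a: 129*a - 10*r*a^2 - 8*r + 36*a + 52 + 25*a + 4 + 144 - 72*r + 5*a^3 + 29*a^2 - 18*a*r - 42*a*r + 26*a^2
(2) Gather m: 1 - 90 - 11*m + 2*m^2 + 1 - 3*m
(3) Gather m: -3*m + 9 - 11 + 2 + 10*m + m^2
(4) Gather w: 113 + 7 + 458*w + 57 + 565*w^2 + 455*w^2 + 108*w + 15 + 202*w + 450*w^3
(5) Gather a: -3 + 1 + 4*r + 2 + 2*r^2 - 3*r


(1) = 5*a^3 + a^2*(55 - 10*r) + a*(190 - 60*r) - 80*r + 200
(2) = 2*m^2 - 14*m - 88
(3) = m^2 + 7*m
(4) = 450*w^3 + 1020*w^2 + 768*w + 192
(5) = 2*r^2 + r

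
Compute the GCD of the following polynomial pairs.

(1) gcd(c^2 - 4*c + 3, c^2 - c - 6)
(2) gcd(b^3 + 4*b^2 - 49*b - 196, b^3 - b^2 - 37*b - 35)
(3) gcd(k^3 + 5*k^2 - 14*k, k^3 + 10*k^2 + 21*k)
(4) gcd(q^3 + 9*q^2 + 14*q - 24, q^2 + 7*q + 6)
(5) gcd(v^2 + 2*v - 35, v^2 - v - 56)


(1) = c - 3
(2) = b - 7
(3) = k^2 + 7*k
(4) = gcd((q - 1)*(q + 4)*(q + 6), (q + 1)*(q + 6)) = q + 6
(5) = gcd((v - 5)*(v + 7), (v - 8)*(v + 7)) = v + 7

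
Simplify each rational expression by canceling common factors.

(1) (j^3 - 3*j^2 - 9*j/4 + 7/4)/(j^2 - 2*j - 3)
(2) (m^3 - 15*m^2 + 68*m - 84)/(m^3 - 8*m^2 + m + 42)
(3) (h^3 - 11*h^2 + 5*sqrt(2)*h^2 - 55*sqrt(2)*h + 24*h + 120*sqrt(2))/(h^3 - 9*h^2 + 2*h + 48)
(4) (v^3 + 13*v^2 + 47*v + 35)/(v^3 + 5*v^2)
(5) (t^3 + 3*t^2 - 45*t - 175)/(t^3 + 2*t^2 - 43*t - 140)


(1) = (4*j^2 - 16*j + 7)/(4*j - 12)
(2) = (m^2 - 8*m + 12)/(m^2 - m - 6)
(3) = (h + 5*sqrt(2))/(h + 2)
(4) = (v^2 + 8*v + 7)/v^2
(5) = (t + 5)/(t + 4)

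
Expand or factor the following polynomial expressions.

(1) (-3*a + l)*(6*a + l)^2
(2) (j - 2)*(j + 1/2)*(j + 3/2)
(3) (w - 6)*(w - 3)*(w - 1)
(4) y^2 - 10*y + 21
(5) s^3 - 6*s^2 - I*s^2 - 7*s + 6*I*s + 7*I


(1) = -108*a^3 + 9*a*l^2 + l^3
(2) = j^3 - 13*j/4 - 3/2
(3) = w^3 - 10*w^2 + 27*w - 18
(4) = (y - 7)*(y - 3)
(5) = (s - 7)*(s + 1)*(s - I)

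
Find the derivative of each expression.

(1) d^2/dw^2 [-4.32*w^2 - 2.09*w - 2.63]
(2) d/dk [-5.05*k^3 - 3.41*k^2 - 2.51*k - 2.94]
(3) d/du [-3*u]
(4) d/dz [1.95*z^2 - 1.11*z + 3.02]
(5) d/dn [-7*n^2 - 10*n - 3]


(1) = -8.64000000000000
(2) = -15.15*k^2 - 6.82*k - 2.51
(3) = -3
(4) = 3.9*z - 1.11
(5) = -14*n - 10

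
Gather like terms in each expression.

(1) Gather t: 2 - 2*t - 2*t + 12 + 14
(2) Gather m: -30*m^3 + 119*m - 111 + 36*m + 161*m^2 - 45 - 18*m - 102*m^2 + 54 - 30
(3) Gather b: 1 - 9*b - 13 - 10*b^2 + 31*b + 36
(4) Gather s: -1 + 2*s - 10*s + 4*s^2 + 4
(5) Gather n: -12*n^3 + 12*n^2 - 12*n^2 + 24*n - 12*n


(1) = 28 - 4*t
(2) = -30*m^3 + 59*m^2 + 137*m - 132
(3) = -10*b^2 + 22*b + 24
(4) = 4*s^2 - 8*s + 3
(5) = -12*n^3 + 12*n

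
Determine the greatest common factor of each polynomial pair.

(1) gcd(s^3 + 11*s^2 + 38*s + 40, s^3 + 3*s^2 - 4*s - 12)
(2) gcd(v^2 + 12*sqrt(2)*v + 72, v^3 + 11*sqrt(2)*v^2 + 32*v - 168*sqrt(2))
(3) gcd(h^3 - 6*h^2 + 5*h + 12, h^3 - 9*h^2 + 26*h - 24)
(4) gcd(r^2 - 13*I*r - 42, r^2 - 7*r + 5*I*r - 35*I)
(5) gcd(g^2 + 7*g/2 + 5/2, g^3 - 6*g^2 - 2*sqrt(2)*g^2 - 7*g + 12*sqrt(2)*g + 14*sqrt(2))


(1) = s + 2
(2) = gcd((v + 6*sqrt(2))^2, (v - 2*sqrt(2))*(v + 6*sqrt(2))*(v + 7*sqrt(2))) = v + 6*sqrt(2)
(3) = h^2 - 7*h + 12
(4) = 1
(5) = gcd((g + 1)*(g + 5/2), (g - 7)*(g + 1)*(g - 2*sqrt(2))) = g + 1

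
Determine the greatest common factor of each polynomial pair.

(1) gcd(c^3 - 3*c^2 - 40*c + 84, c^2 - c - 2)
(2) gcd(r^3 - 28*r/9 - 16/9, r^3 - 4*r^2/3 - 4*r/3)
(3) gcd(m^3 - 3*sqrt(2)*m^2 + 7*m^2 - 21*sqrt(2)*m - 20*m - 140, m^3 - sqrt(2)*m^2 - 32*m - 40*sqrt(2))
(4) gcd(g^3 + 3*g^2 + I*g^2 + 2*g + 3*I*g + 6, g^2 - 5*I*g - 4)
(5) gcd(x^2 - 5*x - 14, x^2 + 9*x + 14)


(1) = gcd((c - 7)*(c - 2)*(c + 6), (c - 2)*(c + 1)) = c - 2
(2) = gcd((r - 2)*(r + 2/3)*(r + 4/3), r*(r - 2)*(r + 2/3)) = r^2 - 4*r/3 - 4/3
(3) = m^2 - 3*sqrt(2)*m - 20
(4) = gcd((g + 3)*(g - I)*(g + 2*I), (g - 4*I)*(g - I)) = g - I
(5) = x + 2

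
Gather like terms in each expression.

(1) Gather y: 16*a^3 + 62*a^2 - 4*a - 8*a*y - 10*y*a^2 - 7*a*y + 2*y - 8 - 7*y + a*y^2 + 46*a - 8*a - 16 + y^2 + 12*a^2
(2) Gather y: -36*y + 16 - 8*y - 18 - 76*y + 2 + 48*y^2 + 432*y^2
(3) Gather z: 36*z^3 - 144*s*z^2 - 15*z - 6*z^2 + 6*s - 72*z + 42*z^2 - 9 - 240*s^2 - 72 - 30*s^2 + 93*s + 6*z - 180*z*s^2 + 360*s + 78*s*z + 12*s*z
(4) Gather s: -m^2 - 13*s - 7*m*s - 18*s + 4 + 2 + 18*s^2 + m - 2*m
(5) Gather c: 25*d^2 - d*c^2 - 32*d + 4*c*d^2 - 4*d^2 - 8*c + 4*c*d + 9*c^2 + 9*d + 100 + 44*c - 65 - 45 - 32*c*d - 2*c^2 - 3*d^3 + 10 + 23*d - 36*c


(1) = 16*a^3 + 74*a^2 + 34*a + y^2*(a + 1) + y*(-10*a^2 - 15*a - 5) - 24
(2) = 480*y^2 - 120*y
(3) = -270*s^2 + 459*s + 36*z^3 + z^2*(36 - 144*s) + z*(-180*s^2 + 90*s - 81) - 81
(4) = -m^2 - m + 18*s^2 + s*(-7*m - 31) + 6
(5) = c^2*(7 - d) + c*(4*d^2 - 28*d) - 3*d^3 + 21*d^2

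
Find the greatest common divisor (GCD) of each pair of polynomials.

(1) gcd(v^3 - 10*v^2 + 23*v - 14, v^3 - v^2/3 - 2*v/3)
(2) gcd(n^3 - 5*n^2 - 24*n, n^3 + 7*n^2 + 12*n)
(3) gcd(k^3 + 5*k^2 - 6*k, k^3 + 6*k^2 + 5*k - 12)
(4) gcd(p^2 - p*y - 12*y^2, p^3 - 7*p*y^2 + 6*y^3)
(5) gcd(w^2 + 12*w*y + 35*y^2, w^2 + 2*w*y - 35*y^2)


(1) = v - 1
(2) = gcd(n*(n - 8)*(n + 3), n*(n + 3)*(n + 4)) = n^2 + 3*n
(3) = k - 1
(4) = p + 3*y
(5) = w + 7*y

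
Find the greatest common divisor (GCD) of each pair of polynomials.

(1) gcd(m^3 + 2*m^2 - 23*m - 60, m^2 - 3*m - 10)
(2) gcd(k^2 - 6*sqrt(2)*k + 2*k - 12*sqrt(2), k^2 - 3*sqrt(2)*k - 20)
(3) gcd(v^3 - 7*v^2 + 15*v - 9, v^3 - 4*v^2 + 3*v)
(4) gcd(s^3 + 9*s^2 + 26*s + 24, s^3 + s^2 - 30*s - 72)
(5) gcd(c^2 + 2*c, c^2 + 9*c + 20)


(1) = gcd((m - 5)*(m + 3)*(m + 4), (m - 5)*(m + 2)) = m - 5
(2) = 1
(3) = v^2 - 4*v + 3
(4) = gcd((s + 2)*(s + 3)*(s + 4), (s - 6)*(s + 3)*(s + 4)) = s^2 + 7*s + 12
(5) = 1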